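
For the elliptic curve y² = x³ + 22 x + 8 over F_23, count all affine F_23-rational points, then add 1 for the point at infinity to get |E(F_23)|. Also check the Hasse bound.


Affine points = {(0, 10), (0, 13), (1, 10), (1, 13), (3, 3), (3, 20), (5, 6), (5, 17), (8, 11), (8, 12), (10, 3), (10, 20), (14, 1), (14, 22), (18, 7), (18, 16), (21, 5), (21, 18), (22, 10), (22, 13)}; affine count = 20; |E(F_23)| = 21.

Discriminant check: Δ ∝ 4a³ + 27b² = 4·22³ + 27·8² = 4·10648 + 27·64 ≡ 22 (mod 23). Nonzero ⇒ E is nonsingular.
For each x ∈ F_23, compute rhs = x³ + 22·x + 8 mod 23, then count y ∈ F_23 with y² ≡ rhs.
  x = 0: rhs = 8, matching y values: 10, 13 (2 points).
  x = 1: rhs = 8, matching y values: 10, 13 (2 points).
  x = 2: rhs = 14, matching y values: none (0 points).
  x = 3: rhs = 9, matching y values: 3, 20 (2 points).
  x = 4: rhs = 22, matching y values: none (0 points).
  x = 5: rhs = 13, matching y values: 6, 17 (2 points).
  x = 6: rhs = 11, matching y values: none (0 points).
  x = 7: rhs = 22, matching y values: none (0 points).
  x = 8: rhs = 6, matching y values: 11, 12 (2 points).
  x = 9: rhs = 15, matching y values: none (0 points).
  x = 10: rhs = 9, matching y values: 3, 20 (2 points).
  x = 11: rhs = 17, matching y values: none (0 points).
  x = 12: rhs = 22, matching y values: none (0 points).
  x = 13: rhs = 7, matching y values: none (0 points).
  x = 14: rhs = 1, matching y values: 1, 22 (2 points).
  x = 15: rhs = 10, matching y values: none (0 points).
  x = 16: rhs = 17, matching y values: none (0 points).
  x = 17: rhs = 5, matching y values: none (0 points).
  x = 18: rhs = 3, matching y values: 7, 16 (2 points).
  x = 19: rhs = 17, matching y values: none (0 points).
  x = 20: rhs = 7, matching y values: none (0 points).
  x = 21: rhs = 2, matching y values: 5, 18 (2 points).
  x = 22: rhs = 8, matching y values: 10, 13 (2 points).
Total affine count: 20.
Full point count |E(F_23)| = 20 + 1 = 21.
Hasse bound: |21 − (23+1)| = |-3| = 3 ≤ 2√23 ≈ 9.5917 ✓.


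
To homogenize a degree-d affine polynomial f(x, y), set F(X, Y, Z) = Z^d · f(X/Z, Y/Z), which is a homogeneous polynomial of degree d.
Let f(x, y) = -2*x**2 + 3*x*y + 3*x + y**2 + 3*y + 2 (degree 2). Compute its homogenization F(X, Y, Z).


F(X, Y, Z) = -2*X**2 + 3*X*Y + 3*X*Z + Y**2 + 3*Y*Z + 2*Z**2

deg(f) = 2.
Substitute x = X/Z, y = Y/Z into f, then multiply by Z^2.
  monomial -2·x^2·y^0 ↦ -2·X^2·Y^0·Z^0.
  monomial 3·x^1·y^1 ↦ 3·X^1·Y^1·Z^0.
  monomial 3·x^1·y^0 ↦ 3·X^1·Y^0·Z^1.
  monomial 1·x^0·y^2 ↦ 1·X^0·Y^2·Z^0.
  monomial 3·x^0·y^1 ↦ 3·X^0·Y^1·Z^1.
  monomial 2·x^0·y^0 ↦ 2·X^0·Y^0·Z^2.
Collecting: F(X, Y, Z) = -2*X**2 + 3*X*Y + 3*X*Z + Y**2 + 3*Y*Z + 2*Z**2.


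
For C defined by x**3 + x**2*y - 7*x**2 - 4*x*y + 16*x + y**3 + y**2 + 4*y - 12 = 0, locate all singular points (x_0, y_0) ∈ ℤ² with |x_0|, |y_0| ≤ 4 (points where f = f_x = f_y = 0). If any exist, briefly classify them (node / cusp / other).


Singular points: {(2, 0)}; classification: node.

Compute partial derivatives:
  f_x = 3*x**2 + 2*x*y - 14*x - 4*y + 16.
  f_y = x**2 - 4*x + 3*y**2 + 2*y + 4.
Scan x_0 ∈ {−4, ..., 4}. For each x_0, f_y(x_0, y) is a polynomial in y; find its integer roots y ∈ {−4, ..., 4}, then test f_x and f at those candidates.
  x = -4: f_y(-4, y) = 3*y**2 + 2*y + 36; no integer root y with |y| ≤ 4.
  x = -3: f_y(-3, y) = 3*y**2 + 2*y + 25; no integer root y with |y| ≤ 4.
  x = -2: f_y(-2, y) = 3*y**2 + 2*y + 16; no integer root y with |y| ≤ 4.
  x = -1: f_y(-1, y) = 3*y**2 + 2*y + 9; no integer root y with |y| ≤ 4.
  x = 0: f_y(0, y) = 3*y**2 + 2*y + 4; no integer root y with |y| ≤ 4.
  x = 1: f_y(1, y) = 3*y**2 + 2*y + 1; no integer root y with |y| ≤ 4.
  x = 2: f_y(2, y) = 3*y**2 + 2*y; vanishes at y ∈ {0}. (2, 0): f_x = 0, f = 0 — SINGULAR.
  x = 3: f_y(3, y) = 3*y**2 + 2*y + 1; no integer root y with |y| ≤ 4.
  x = 4: f_y(4, y) = 3*y**2 + 2*y + 4; no integer root y with |y| ≤ 4.
Only singular point on the grid: (2, 0).
Classify: substitute x = 2 + u, y = 0 + v and expand: f = u**3 + u**2*v - u**2 + v**3 + v**2.
No constant or linear terms (consistent with a singular point). Quadratic part: -u**2 + v**2. Cubic part: u**3 + u**2*v + v**3.
The quadratic part v**2 - u**2 = (v − u)(v + u) splits into two distinct linear factors, so there are two distinct tangent lines y − 0 = ±(x − 2) — this is a node (ordinary double point).
Classification: node.


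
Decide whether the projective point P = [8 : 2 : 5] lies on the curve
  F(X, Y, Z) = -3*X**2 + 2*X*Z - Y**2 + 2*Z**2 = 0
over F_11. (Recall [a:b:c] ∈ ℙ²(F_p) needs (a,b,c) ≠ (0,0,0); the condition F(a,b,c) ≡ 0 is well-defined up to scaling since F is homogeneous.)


F(8,2,5) ≡ 0 (mod 11); P is on the curve.

Evaluate F(8, 2, 5) term-by-term (mod 11).
  -3*X**2 ↦ -3·64·1·1 = -192
  2*X*Z ↦ 2·8·1·5 = 80
  -Y**2 ↦ -1·1·4·1 = -4
  2*Z**2 ↦ 2·1·1·25 = 50
Sum: F(8, 2, 5) = (-192) + (80) + (-4) + (50) = -66.
Reducing mod 11: -66 ≡ 0 (mod 11).
Since F(a, b, c) ≡ 0 (mod 11), P lies on the curve.


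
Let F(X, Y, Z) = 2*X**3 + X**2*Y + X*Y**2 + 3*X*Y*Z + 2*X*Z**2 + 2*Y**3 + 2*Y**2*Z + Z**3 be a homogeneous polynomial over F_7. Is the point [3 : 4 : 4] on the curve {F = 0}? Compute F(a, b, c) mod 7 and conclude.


F(3,4,4) ≡ 5 (mod 7); P is NOT on the curve.

Evaluate F(3, 4, 4) term-by-term (mod 7).
  2*X**3 ↦ 2·27·1·1 = 54
  X**2*Y ↦ 1·9·4·1 = 36
  X*Y**2 ↦ 1·3·16·1 = 48
  3*X*Y*Z ↦ 3·3·4·4 = 144
  2*X*Z**2 ↦ 2·3·1·16 = 96
  2*Y**3 ↦ 2·1·64·1 = 128
  2*Y**2*Z ↦ 2·1·16·4 = 128
  Z**3 ↦ 1·1·1·64 = 64
Sum: F(3, 4, 4) = (54) + (36) + (48) + (144) + (96) + (128) + (128) + (64) = 698.
Reducing mod 7: 698 ≡ 5 (mod 7).
Since F(a, b, c) ≡ 5 ≠ 0 (mod 7), P does NOT lie on the curve.


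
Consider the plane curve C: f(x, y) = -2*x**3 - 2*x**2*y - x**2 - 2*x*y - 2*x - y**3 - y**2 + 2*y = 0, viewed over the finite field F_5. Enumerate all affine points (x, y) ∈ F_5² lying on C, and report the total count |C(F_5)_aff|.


Affine F_5-points: {(0, 0), (0, 1), (0, 3), (1, 0), (2, 3), (3, 2), (4, 2)}; count = 7.

For each of the 25 pairs (x, y) ∈ F_5², evaluate f(x, y) mod 5. Record the zeros.
  x = 0: [0↦0, 1↦0, 2↦2, 3↦0, 4↦3]  zeros at y ∈ {0, 1, 3}
  x = 1: [0↦0, 1↦1, 2↦4, 3↦3, 4↦2]  zeros at y ∈ {0}
  x = 2: [0↦1, 1↦4, 2↦4, 3↦0, 4↦1]  zeros at y ∈ {3}
  x = 3: [0↦1, 1↦2, 2↦0, 3↦4, 4↦3]  zeros at y ∈ {2}
  x = 4: [0↦3, 1↦3, 2↦0, 3↦3, 4↦1]  zeros at y ∈ {2}
Collecting zeros: affine points = {(0, 0), (0, 1), (0, 3), (1, 0), (2, 3), (3, 2), (4, 2)}.
Total count |C(F_5)_aff| = 7.


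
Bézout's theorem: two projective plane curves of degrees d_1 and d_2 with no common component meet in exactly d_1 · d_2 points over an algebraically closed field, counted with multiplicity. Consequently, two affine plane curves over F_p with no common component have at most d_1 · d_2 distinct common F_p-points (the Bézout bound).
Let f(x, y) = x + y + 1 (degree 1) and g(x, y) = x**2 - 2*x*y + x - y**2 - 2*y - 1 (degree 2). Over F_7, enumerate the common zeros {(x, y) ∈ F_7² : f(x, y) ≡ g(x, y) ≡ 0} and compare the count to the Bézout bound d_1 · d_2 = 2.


Common zeros: {(0, 6), (2, 4)}; count = 2; Bézout bound = 2.

deg(f) = 1, deg(g) = 2, so Bézout bound = 2.
Scan x ∈ F_7. For each x, list the y ∈ F_7 with f(x, y) ≡ 0 and those with g(x, y) ≡ 0 (mod 7); the common zeros in that column are the intersection.
  x = 0: f ≡ 0 at y ∈ {6}; g ≡ 0 at y ∈ {6}; common: {6}.
  x = 1: f ≡ 0 at y ∈ {5}; g ≡ 0 at y ∈ ∅; common: ∅.
  x = 2: f ≡ 0 at y ∈ {4}; g ≡ 0 at y ∈ {4}; common: {4}.
  x = 3: f ≡ 0 at y ∈ {3}; g ≡ 0 at y ∈ ∅; common: ∅.
  x = 4: f ≡ 0 at y ∈ {2}; g ≡ 0 at y ∈ {5, 6}; common: ∅.
  x = 5: f ≡ 0 at y ∈ {1}; g ≡ 0 at y ∈ {4, 5}; common: ∅.
  x = 6: f ≡ 0 at y ∈ {0}; g ≡ 0 at y ∈ ∅; common: ∅.
Collecting: common zeros = {(0, 6), (2, 4)}, so the count is 2.
Comparison with the Bézout bound: 2 ≤ 2 = deg(f)·deg(g), as expected for curves with no common component (the bound is attained).


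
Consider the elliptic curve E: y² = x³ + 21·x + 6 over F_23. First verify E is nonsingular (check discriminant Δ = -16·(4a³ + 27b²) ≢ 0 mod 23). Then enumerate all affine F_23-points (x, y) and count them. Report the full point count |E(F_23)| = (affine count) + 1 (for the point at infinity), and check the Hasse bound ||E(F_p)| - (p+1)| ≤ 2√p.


Affine points = {(0, 11), (0, 12), (3, 2), (3, 21), (4, 4), (4, 19), (5, 11), (5, 12), (6, 7), (6, 16), (7, 6), (7, 17), (9, 2), (9, 21), (11, 2), (11, 21), (12, 10), (12, 13), (14, 10), (14, 13), (15, 4), (15, 19), (17, 3), (17, 20), (18, 11), (18, 12), (20, 10), (20, 13), (21, 5), (21, 18)}; affine count = 30; |E(F_23)| = 31.

Discriminant check: Δ ∝ 4a³ + 27b² = 4·21³ + 27·6² = 4·9261 + 27·36 ≡ 20 (mod 23). Nonzero ⇒ E is nonsingular.
For each x ∈ F_23, compute rhs = x³ + 21·x + 6 mod 23, then count y ∈ F_23 with y² ≡ rhs.
  x = 0: rhs = 6, matching y values: 11, 12 (2 points).
  x = 1: rhs = 5, matching y values: none (0 points).
  x = 2: rhs = 10, matching y values: none (0 points).
  x = 3: rhs = 4, matching y values: 2, 21 (2 points).
  x = 4: rhs = 16, matching y values: 4, 19 (2 points).
  x = 5: rhs = 6, matching y values: 11, 12 (2 points).
  x = 6: rhs = 3, matching y values: 7, 16 (2 points).
  x = 7: rhs = 13, matching y values: 6, 17 (2 points).
  x = 8: rhs = 19, matching y values: none (0 points).
  x = 9: rhs = 4, matching y values: 2, 21 (2 points).
  x = 10: rhs = 20, matching y values: none (0 points).
  x = 11: rhs = 4, matching y values: 2, 21 (2 points).
  x = 12: rhs = 8, matching y values: 10, 13 (2 points).
  x = 13: rhs = 15, matching y values: none (0 points).
  x = 14: rhs = 8, matching y values: 10, 13 (2 points).
  x = 15: rhs = 16, matching y values: 4, 19 (2 points).
  x = 16: rhs = 22, matching y values: none (0 points).
  x = 17: rhs = 9, matching y values: 3, 20 (2 points).
  x = 18: rhs = 6, matching y values: 11, 12 (2 points).
  x = 19: rhs = 19, matching y values: none (0 points).
  x = 20: rhs = 8, matching y values: 10, 13 (2 points).
  x = 21: rhs = 2, matching y values: 5, 18 (2 points).
  x = 22: rhs = 7, matching y values: none (0 points).
Total affine count: 30.
Full point count |E(F_23)| = 30 + 1 = 31.
Hasse bound: |31 − (23+1)| = |7| = 7 ≤ 2√23 ≈ 9.5917 ✓.


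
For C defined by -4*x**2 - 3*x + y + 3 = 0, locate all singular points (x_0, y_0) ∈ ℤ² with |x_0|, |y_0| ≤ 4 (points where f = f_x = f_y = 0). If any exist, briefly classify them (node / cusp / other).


No singular points in the scanned grid; C is smooth there.

Compute partial derivatives:
  f_x = -8*x - 3.
  f_y = 1.
f_y = 1 is a nonzero constant, so f_y never vanishes: no point (x, y) can satisfy f = f_x = f_y = 0. In particular no (x, y) ∈ {−4, ..., 4}² is singular; the curve is smooth.


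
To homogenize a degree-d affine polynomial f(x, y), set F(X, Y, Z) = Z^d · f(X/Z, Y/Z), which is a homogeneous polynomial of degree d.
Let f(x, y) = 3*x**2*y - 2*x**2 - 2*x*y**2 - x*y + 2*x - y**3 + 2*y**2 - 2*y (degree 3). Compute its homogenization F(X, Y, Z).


F(X, Y, Z) = 3*X**2*Y - 2*X**2*Z - 2*X*Y**2 - X*Y*Z + 2*X*Z**2 - Y**3 + 2*Y**2*Z - 2*Y*Z**2

deg(f) = 3.
Substitute x = X/Z, y = Y/Z into f, then multiply by Z^3.
  monomial 3·x^2·y^1 ↦ 3·X^2·Y^1·Z^0.
  monomial -2·x^2·y^0 ↦ -2·X^2·Y^0·Z^1.
  monomial -2·x^1·y^2 ↦ -2·X^1·Y^2·Z^0.
  monomial -1·x^1·y^1 ↦ -1·X^1·Y^1·Z^1.
  monomial 2·x^1·y^0 ↦ 2·X^1·Y^0·Z^2.
  monomial -1·x^0·y^3 ↦ -1·X^0·Y^3·Z^0.
  monomial 2·x^0·y^2 ↦ 2·X^0·Y^2·Z^1.
  monomial -2·x^0·y^1 ↦ -2·X^0·Y^1·Z^2.
Collecting: F(X, Y, Z) = 3*X**2*Y - 2*X**2*Z - 2*X*Y**2 - X*Y*Z + 2*X*Z**2 - Y**3 + 2*Y**2*Z - 2*Y*Z**2.


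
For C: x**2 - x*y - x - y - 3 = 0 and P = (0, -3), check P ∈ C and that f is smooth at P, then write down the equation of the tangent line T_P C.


Tangent line at P: 2*x - y - 3 = 0.

Step 1: f(0, -3) = 0, so P lies on C.
Step 2: partial derivatives
  f_x(x, y) = 2*x - y - 1, f_y(x, y) = -x - 1.
  f_x(P) = 2, f_y(P) = -1 (gradient nonzero, so P is smooth).
Step 3: tangent line at P: 2·(x − 0) + -1·(y − -3) = 0.
Expanding: 2*x - y - 3 = 0.


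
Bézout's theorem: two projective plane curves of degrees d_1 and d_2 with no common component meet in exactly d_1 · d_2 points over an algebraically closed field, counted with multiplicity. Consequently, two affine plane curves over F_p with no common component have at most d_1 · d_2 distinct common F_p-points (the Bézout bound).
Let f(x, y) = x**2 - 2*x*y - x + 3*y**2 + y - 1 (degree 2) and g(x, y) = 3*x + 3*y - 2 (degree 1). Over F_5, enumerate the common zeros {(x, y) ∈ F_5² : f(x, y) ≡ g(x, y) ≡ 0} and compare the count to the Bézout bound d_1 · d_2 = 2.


Common zeros: ∅; count = 0; Bézout bound = 2.

deg(f) = 2, deg(g) = 1, so Bézout bound = 2.
Scan x ∈ F_5. For each x, list the y ∈ F_5 with f(x, y) ≡ 0 and those with g(x, y) ≡ 0 (mod 5); the common zeros in that column are the intersection.
  x = 0: f ≡ 0 at y ∈ ∅; g ≡ 0 at y ∈ {4}; common: ∅.
  x = 1: f ≡ 0 at y ∈ ∅; g ≡ 0 at y ∈ {3}; common: ∅.
  x = 2: f ≡ 0 at y ∈ ∅; g ≡ 0 at y ∈ {2}; common: ∅.
  x = 3: f ≡ 0 at y ∈ {0}; g ≡ 0 at y ∈ {1}; common: ∅.
  x = 4: f ≡ 0 at y ∈ ∅; g ≡ 0 at y ∈ {0}; common: ∅.
Collecting: common zeros = ∅, so the count is 0.
Comparison with the Bézout bound: 0 ≤ 2 = deg(f)·deg(g), as expected for curves with no common component (the affine F_5-count falls short of the bound because intersections may lie at infinity, over extension fields, or carry multiplicity).


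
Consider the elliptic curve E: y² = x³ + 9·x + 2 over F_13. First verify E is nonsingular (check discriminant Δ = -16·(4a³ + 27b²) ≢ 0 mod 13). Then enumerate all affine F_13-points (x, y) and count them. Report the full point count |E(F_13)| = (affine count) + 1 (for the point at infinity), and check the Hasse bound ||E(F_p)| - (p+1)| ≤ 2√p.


Affine points = {(1, 5), (1, 8), (3, 2), (3, 11), (5, 4), (5, 9), (6, 5), (6, 8), (8, 1), (8, 12), (10, 0)}; affine count = 11; |E(F_13)| = 12.

Discriminant check: Δ ∝ 4a³ + 27b² = 4·9³ + 27·2² = 4·729 + 27·4 ≡ 8 (mod 13). Nonzero ⇒ E is nonsingular.
For each x ∈ F_13, compute rhs = x³ + 9·x + 2 mod 13, then count y ∈ F_13 with y² ≡ rhs.
  x = 0: rhs = 2, matching y values: none (0 points).
  x = 1: rhs = 12, matching y values: 5, 8 (2 points).
  x = 2: rhs = 2, matching y values: none (0 points).
  x = 3: rhs = 4, matching y values: 2, 11 (2 points).
  x = 4: rhs = 11, matching y values: none (0 points).
  x = 5: rhs = 3, matching y values: 4, 9 (2 points).
  x = 6: rhs = 12, matching y values: 5, 8 (2 points).
  x = 7: rhs = 5, matching y values: none (0 points).
  x = 8: rhs = 1, matching y values: 1, 12 (2 points).
  x = 9: rhs = 6, matching y values: none (0 points).
  x = 10: rhs = 0, matching y values: 0 (1 points).
  x = 11: rhs = 2, matching y values: none (0 points).
  x = 12: rhs = 5, matching y values: none (0 points).
Total affine count: 11.
Full point count |E(F_13)| = 11 + 1 = 12.
Hasse bound: |12 − (13+1)| = |-2| = 2 ≤ 2√13 ≈ 7.2111 ✓.


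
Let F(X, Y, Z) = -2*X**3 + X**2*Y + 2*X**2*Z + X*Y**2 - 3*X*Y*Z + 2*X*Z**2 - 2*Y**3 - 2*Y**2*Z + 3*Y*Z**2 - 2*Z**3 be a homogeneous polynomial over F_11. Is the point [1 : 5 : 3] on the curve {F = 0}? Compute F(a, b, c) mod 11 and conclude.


F(1,5,3) ≡ 7 (mod 11); P is NOT on the curve.

Evaluate F(1, 5, 3) term-by-term (mod 11).
  -2*X**3 ↦ -2·1·1·1 = -2
  X**2*Y ↦ 1·1·5·1 = 5
  2*X**2*Z ↦ 2·1·1·3 = 6
  X*Y**2 ↦ 1·1·25·1 = 25
  -3*X*Y*Z ↦ -3·1·5·3 = -45
  2*X*Z**2 ↦ 2·1·1·9 = 18
  -2*Y**3 ↦ -2·1·125·1 = -250
  -2*Y**2*Z ↦ -2·1·25·3 = -150
  3*Y*Z**2 ↦ 3·1·5·9 = 135
  -2*Z**3 ↦ -2·1·1·27 = -54
Sum: F(1, 5, 3) = (-2) + (5) + (6) + (25) + (-45) + (18) + (-250) + (-150) + (135) + (-54) = -312.
Reducing mod 11: -312 ≡ 7 (mod 11).
Since F(a, b, c) ≡ 7 ≠ 0 (mod 11), P does NOT lie on the curve.


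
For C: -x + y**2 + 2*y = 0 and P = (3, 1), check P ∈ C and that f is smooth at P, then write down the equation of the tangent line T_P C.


Tangent line at P: -x + 4*y - 1 = 0.

Step 1: f(3, 1) = 0, so P lies on C.
Step 2: partial derivatives
  f_x(x, y) = -1, f_y(x, y) = 2*y + 2.
  f_x(P) = -1, f_y(P) = 4 (gradient nonzero, so P is smooth).
Step 3: tangent line at P: -1·(x − 3) + 4·(y − 1) = 0.
Expanding: -x + 4*y - 1 = 0.


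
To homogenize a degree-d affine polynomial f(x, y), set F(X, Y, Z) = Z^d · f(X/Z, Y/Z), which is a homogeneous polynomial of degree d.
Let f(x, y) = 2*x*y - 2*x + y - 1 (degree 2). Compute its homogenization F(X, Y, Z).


F(X, Y, Z) = 2*X*Y - 2*X*Z + Y*Z - Z**2

deg(f) = 2.
Substitute x = X/Z, y = Y/Z into f, then multiply by Z^2.
  monomial 2·x^1·y^1 ↦ 2·X^1·Y^1·Z^0.
  monomial -2·x^1·y^0 ↦ -2·X^1·Y^0·Z^1.
  monomial 1·x^0·y^1 ↦ 1·X^0·Y^1·Z^1.
  monomial -1·x^0·y^0 ↦ -1·X^0·Y^0·Z^2.
Collecting: F(X, Y, Z) = 2*X*Y - 2*X*Z + Y*Z - Z**2.


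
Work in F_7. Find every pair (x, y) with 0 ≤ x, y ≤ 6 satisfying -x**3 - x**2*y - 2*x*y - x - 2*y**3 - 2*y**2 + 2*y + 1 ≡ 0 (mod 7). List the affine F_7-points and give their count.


Affine F_7-points: {(1, 6), (3, 3), (4, 4), (6, 6)}; count = 4.

For each of the 49 pairs (x, y) ∈ F_7², evaluate f(x, y) mod 7. Record the zeros.
  x = 0: [0↦1, 1↦6, 2↦2, 3↦5, 4↦3, 5↦5, 6↦6]  zeros at y ∈ ∅
  x = 1: [0↦6, 1↦1, 2↦1, 3↦1, 4↦3, 5↦2, 6↦0]  zeros at y ∈ {6}
  x = 2: [0↦5, 1↦2, 2↦4, 3↦6, 4↦3, 5↦4, 6↦4]  zeros at y ∈ ∅
  x = 3: [0↦6, 1↦3, 2↦5, 3↦0, 4↦4, 5↦5, 6↦5]  zeros at y ∈ {3}
  x = 4: [0↦3, 1↦5, 2↦5, 3↦5, 4↦0, 5↦6, 6↦4]  zeros at y ∈ {4}
  x = 5: [0↦4, 1↦2, 2↦5, 3↦1, 4↦6, 5↦1, 6↦2]  zeros at y ∈ ∅
  x = 6: [0↦3, 1↦2, 2↦6, 3↦3, 4↦2, 5↦5, 6↦0]  zeros at y ∈ {6}
Collecting zeros: affine points = {(1, 6), (3, 3), (4, 4), (6, 6)}.
Total count |C(F_7)_aff| = 4.


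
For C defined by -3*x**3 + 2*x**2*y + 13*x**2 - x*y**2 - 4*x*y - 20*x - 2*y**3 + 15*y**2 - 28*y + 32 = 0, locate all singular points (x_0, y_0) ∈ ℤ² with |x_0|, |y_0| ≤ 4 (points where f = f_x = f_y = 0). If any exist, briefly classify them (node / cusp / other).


Singular points: {(2, 2)}; classification: node.

Compute partial derivatives:
  f_x = -9*x**2 + 4*x*y + 26*x - y**2 - 4*y - 20.
  f_y = 2*x**2 - 2*x*y - 4*x - 6*y**2 + 30*y - 28.
Scan x_0 ∈ {−4, ..., 4}. For each x_0, f_y(x_0, y) is a polynomial in y; find its integer roots y ∈ {−4, ..., 4}, then test f_x and f at those candidates.
  x = -4: f_y(-4, y) = -6*y**2 + 38*y + 20; no integer root y with |y| ≤ 4.
  x = -3: f_y(-3, y) = -6*y**2 + 36*y + 2; no integer root y with |y| ≤ 4.
  x = -2: f_y(-2, y) = -6*y**2 + 34*y - 12; no integer root y with |y| ≤ 4.
  x = -1: f_y(-1, y) = -6*y**2 + 32*y - 22; no integer root y with |y| ≤ 4.
  x = 0: f_y(0, y) = -6*y**2 + 30*y - 28; no integer root y with |y| ≤ 4.
  x = 1: f_y(1, y) = -6*y**2 + 28*y - 30; vanishes at y ∈ {3}. (1, 3): f_x = -12 ≠ 0.
  x = 2: f_y(2, y) = -6*y**2 + 26*y - 28; vanishes at y ∈ {2}. (2, 2): f_x = 0, f = 0 — SINGULAR.
  x = 3: f_y(3, y) = -6*y**2 + 24*y - 22; no integer root y with |y| ≤ 4.
  x = 4: f_y(4, y) = -6*y**2 + 22*y - 12; vanishes at y ∈ {3}. (4, 3): f_x = -33 ≠ 0.
Only singular point on the grid: (2, 2).
Classify: substitute x = 2 + u, y = 2 + v and expand: f = -3*u**3 + 2*u**2*v - u**2 - u*v**2 - 2*v**3 + v**2.
No constant or linear terms (consistent with a singular point). Quadratic part: -u**2 + v**2. Cubic part: -3*u**3 + 2*u**2*v - u*v**2 - 2*v**3.
The quadratic part v**2 - u**2 = (v − u)(v + u) splits into two distinct linear factors, so there are two distinct tangent lines y − 2 = ±(x − 2) — this is a node (ordinary double point).
Classification: node.


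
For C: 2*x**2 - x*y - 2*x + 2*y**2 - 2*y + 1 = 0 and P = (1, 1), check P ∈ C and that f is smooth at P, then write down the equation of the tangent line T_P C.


Tangent line at P: x + y - 2 = 0.

Step 1: f(1, 1) = 0, so P lies on C.
Step 2: partial derivatives
  f_x(x, y) = 4*x - y - 2, f_y(x, y) = -x + 4*y - 2.
  f_x(P) = 1, f_y(P) = 1 (gradient nonzero, so P is smooth).
Step 3: tangent line at P: 1·(x − 1) + 1·(y − 1) = 0.
Expanding: x + y - 2 = 0.


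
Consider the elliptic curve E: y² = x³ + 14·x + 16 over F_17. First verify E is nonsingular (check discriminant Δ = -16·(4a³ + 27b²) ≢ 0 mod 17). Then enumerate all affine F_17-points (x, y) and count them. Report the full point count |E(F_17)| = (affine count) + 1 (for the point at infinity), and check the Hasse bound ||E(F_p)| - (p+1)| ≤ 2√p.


Affine points = {(0, 4), (0, 13), (2, 1), (2, 16), (3, 0), (4, 0), (7, 7), (7, 10), (9, 2), (9, 15), (10, 0), (12, 5), (12, 12), (13, 7), (13, 10), (14, 7), (14, 10), (16, 1), (16, 16)}; affine count = 19; |E(F_17)| = 20.

Discriminant check: Δ ∝ 4a³ + 27b² = 4·14³ + 27·16² = 4·2744 + 27·256 ≡ 4 (mod 17). Nonzero ⇒ E is nonsingular.
For each x ∈ F_17, compute rhs = x³ + 14·x + 16 mod 17, then count y ∈ F_17 with y² ≡ rhs.
  x = 0: rhs = 16, matching y values: 4, 13 (2 points).
  x = 1: rhs = 14, matching y values: none (0 points).
  x = 2: rhs = 1, matching y values: 1, 16 (2 points).
  x = 3: rhs = 0, matching y values: 0 (1 points).
  x = 4: rhs = 0, matching y values: 0 (1 points).
  x = 5: rhs = 7, matching y values: none (0 points).
  x = 6: rhs = 10, matching y values: none (0 points).
  x = 7: rhs = 15, matching y values: 7, 10 (2 points).
  x = 8: rhs = 11, matching y values: none (0 points).
  x = 9: rhs = 4, matching y values: 2, 15 (2 points).
  x = 10: rhs = 0, matching y values: 0 (1 points).
  x = 11: rhs = 5, matching y values: none (0 points).
  x = 12: rhs = 8, matching y values: 5, 12 (2 points).
  x = 13: rhs = 15, matching y values: 7, 10 (2 points).
  x = 14: rhs = 15, matching y values: 7, 10 (2 points).
  x = 15: rhs = 14, matching y values: none (0 points).
  x = 16: rhs = 1, matching y values: 1, 16 (2 points).
Total affine count: 19.
Full point count |E(F_17)| = 19 + 1 = 20.
Hasse bound: |20 − (17+1)| = |2| = 2 ≤ 2√17 ≈ 8.2462 ✓.


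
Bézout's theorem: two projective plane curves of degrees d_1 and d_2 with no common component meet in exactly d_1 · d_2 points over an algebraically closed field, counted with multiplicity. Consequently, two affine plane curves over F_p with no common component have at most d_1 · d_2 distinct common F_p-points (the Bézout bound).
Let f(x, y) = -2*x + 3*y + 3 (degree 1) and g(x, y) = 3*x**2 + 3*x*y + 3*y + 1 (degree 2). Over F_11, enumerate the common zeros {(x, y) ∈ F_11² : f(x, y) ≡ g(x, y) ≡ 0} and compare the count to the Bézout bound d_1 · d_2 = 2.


Common zeros: ∅; count = 0; Bézout bound = 2.

deg(f) = 1, deg(g) = 2, so Bézout bound = 2.
Scan x ∈ F_11. For each x, list the y ∈ F_11 with f(x, y) ≡ 0 and those with g(x, y) ≡ 0 (mod 11); the common zeros in that column are the intersection.
  x = 0: f ≡ 0 at y ∈ {10}; g ≡ 0 at y ∈ {7}; common: ∅.
  x = 1: f ≡ 0 at y ∈ {7}; g ≡ 0 at y ∈ {3}; common: ∅.
  x = 2: f ≡ 0 at y ∈ {4}; g ≡ 0 at y ∈ {1}; common: ∅.
  x = 3: f ≡ 0 at y ∈ {1}; g ≡ 0 at y ∈ {5}; common: ∅.
  x = 4: f ≡ 0 at y ∈ {9}; g ≡ 0 at y ∈ {7}; common: ∅.
  x = 5: f ≡ 0 at y ∈ {6}; g ≡ 0 at y ∈ {8}; common: ∅.
  x = 6: f ≡ 0 at y ∈ {3}; g ≡ 0 at y ∈ {10}; common: ∅.
  x = 7: f ≡ 0 at y ∈ {0}; g ≡ 0 at y ∈ {3}; common: ∅.
  x = 8: f ≡ 0 at y ∈ {8}; g ≡ 0 at y ∈ {1}; common: ∅.
  x = 9: f ≡ 0 at y ∈ {5}; g ≡ 0 at y ∈ {8}; common: ∅.
  x = 10: f ≡ 0 at y ∈ {2}; g ≡ 0 at y ∈ ∅; common: ∅.
Collecting: common zeros = ∅, so the count is 0.
Comparison with the Bézout bound: 0 ≤ 2 = deg(f)·deg(g), as expected for curves with no common component (the affine F_11-count falls short of the bound because intersections may lie at infinity, over extension fields, or carry multiplicity).


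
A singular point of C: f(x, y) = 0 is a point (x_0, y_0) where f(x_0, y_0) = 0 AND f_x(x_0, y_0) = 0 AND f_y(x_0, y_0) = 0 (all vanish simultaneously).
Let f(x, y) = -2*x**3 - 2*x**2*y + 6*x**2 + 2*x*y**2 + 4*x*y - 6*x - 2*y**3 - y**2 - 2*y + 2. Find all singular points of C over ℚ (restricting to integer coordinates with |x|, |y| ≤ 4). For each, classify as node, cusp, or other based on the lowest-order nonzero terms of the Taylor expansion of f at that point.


Singular points: {(1, 0)}; classification: cusp.

Compute partial derivatives:
  f_x = -6*x**2 - 4*x*y + 12*x + 2*y**2 + 4*y - 6.
  f_y = -2*x**2 + 4*x*y + 4*x - 6*y**2 - 2*y - 2.
Scan x_0 ∈ {−4, ..., 4}. For each x_0, f_y(x_0, y) is a polynomial in y; find its integer roots y ∈ {−4, ..., 4}, then test f_x and f at those candidates.
  x = -4: f_y(-4, y) = -6*y**2 - 18*y - 50; no integer root y with |y| ≤ 4.
  x = -3: f_y(-3, y) = -6*y**2 - 14*y - 32; no integer root y with |y| ≤ 4.
  x = -2: f_y(-2, y) = -6*y**2 - 10*y - 18; no integer root y with |y| ≤ 4.
  x = -1: f_y(-1, y) = -6*y**2 - 6*y - 8; no integer root y with |y| ≤ 4.
  x = 0: f_y(0, y) = -6*y**2 - 2*y - 2; no integer root y with |y| ≤ 4.
  x = 1: f_y(1, y) = -6*y**2 + 2*y; vanishes at y ∈ {0}. (1, 0): f_x = 0, f = 0 — SINGULAR.
  x = 2: f_y(2, y) = -6*y**2 + 6*y - 2; no integer root y with |y| ≤ 4.
  x = 3: f_y(3, y) = -6*y**2 + 10*y - 8; no integer root y with |y| ≤ 4.
  x = 4: f_y(4, y) = -6*y**2 + 14*y - 18; no integer root y with |y| ≤ 4.
Only singular point on the grid: (1, 0).
Classify: substitute x = 1 + u, y = 0 + v and expand: f = -2*u**3 - 2*u**2*v + 2*u*v**2 - 2*v**3 + v**2.
No constant or linear terms (consistent with a singular point). Quadratic part: v**2. Cubic part: -2*u**3 - 2*u**2*v + 2*u*v**2 - 2*v**3.
The quadratic part v**2 is a perfect square, so there is a single (double) tangent line v = 0, i.e. y = 0. Restricting the cubic part to that line (v = 0) leaves -2*u**3 ≠ 0, so f is not divisible by v and the branch is v² ≈ 2*u**3 to lowest order — this is a cusp.
Classification: cusp.


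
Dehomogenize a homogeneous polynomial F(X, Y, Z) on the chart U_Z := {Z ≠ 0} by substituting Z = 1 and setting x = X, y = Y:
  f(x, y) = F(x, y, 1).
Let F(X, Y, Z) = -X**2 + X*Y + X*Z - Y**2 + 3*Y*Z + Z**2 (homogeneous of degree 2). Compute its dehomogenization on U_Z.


f(x, y) = -x**2 + x*y + x - y**2 + 3*y + 1

On U_Z we set Z = 1. Each monomial c·X^i·Y^j·Z^k in F becomes c·x^i·y^j·1^k = c·x^i·y^j.
Substituting Z = 1: F(X, Y, 1) = -x**2 + x*y + x - y**2 + 3*y + 1.
Note: deg(f) ≤ deg(F) = 2; strict inequality happens when F is divisible by Z (lost terms).


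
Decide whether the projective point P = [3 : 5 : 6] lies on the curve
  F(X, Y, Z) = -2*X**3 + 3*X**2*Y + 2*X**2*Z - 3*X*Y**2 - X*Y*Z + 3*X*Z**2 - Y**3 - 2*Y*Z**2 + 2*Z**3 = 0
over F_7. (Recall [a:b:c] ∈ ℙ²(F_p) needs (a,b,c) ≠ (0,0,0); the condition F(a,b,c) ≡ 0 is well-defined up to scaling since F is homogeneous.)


F(3,5,6) ≡ 5 (mod 7); P is NOT on the curve.

Evaluate F(3, 5, 6) term-by-term (mod 7).
  -2*X**3 ↦ -2·27·1·1 = -54
  3*X**2*Y ↦ 3·9·5·1 = 135
  2*X**2*Z ↦ 2·9·1·6 = 108
  -3*X*Y**2 ↦ -3·3·25·1 = -225
  -X*Y*Z ↦ -1·3·5·6 = -90
  3*X*Z**2 ↦ 3·3·1·36 = 324
  -Y**3 ↦ -1·1·125·1 = -125
  -2*Y*Z**2 ↦ -2·1·5·36 = -360
  2*Z**3 ↦ 2·1·1·216 = 432
Sum: F(3, 5, 6) = (-54) + (135) + (108) + (-225) + (-90) + (324) + (-125) + (-360) + (432) = 145.
Reducing mod 7: 145 ≡ 5 (mod 7).
Since F(a, b, c) ≡ 5 ≠ 0 (mod 7), P does NOT lie on the curve.


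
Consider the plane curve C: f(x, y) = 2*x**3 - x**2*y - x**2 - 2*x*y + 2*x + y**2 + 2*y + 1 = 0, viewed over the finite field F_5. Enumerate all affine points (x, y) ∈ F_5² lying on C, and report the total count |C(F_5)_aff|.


Affine F_5-points: {(0, 4), (1, 3), (3, 1), (3, 2), (4, 1)}; count = 5.

For each of the 25 pairs (x, y) ∈ F_5², evaluate f(x, y) mod 5. Record the zeros.
  x = 0: [0↦1, 1↦4, 2↦4, 3↦1, 4↦0]  zeros at y ∈ {4}
  x = 1: [0↦4, 1↦4, 2↦1, 3↦0, 4↦1]  zeros at y ∈ {3}
  x = 2: [0↦2, 1↦2, 2↦4, 3↦3, 4↦4]  zeros at y ∈ ∅
  x = 3: [0↦2, 1↦0, 2↦0, 3↦2, 4↦1]  zeros at y ∈ {1, 2}
  x = 4: [0↦1, 1↦0, 2↦1, 3↦4, 4↦4]  zeros at y ∈ {1}
Collecting zeros: affine points = {(0, 4), (1, 3), (3, 1), (3, 2), (4, 1)}.
Total count |C(F_5)_aff| = 5.


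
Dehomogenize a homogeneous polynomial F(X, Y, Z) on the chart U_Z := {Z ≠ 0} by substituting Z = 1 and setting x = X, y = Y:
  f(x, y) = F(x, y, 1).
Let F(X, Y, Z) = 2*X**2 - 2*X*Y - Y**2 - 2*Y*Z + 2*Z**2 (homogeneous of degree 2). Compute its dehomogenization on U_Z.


f(x, y) = 2*x**2 - 2*x*y - y**2 - 2*y + 2

On U_Z we set Z = 1. Each monomial c·X^i·Y^j·Z^k in F becomes c·x^i·y^j·1^k = c·x^i·y^j.
Substituting Z = 1: F(X, Y, 1) = 2*x**2 - 2*x*y - y**2 - 2*y + 2.
Note: deg(f) ≤ deg(F) = 2; strict inequality happens when F is divisible by Z (lost terms).


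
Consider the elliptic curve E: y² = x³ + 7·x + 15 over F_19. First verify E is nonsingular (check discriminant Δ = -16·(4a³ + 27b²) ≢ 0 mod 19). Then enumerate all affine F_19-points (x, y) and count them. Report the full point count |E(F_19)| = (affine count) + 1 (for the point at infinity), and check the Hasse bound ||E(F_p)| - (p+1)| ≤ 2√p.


Affine points = {(1, 2), (1, 17), (3, 5), (3, 14), (5, 2), (5, 17), (6, 8), (6, 11), (9, 3), (9, 16), (11, 6), (11, 13), (13, 2), (13, 17), (14, 8), (14, 11), (16, 9), (16, 10), (18, 8), (18, 11)}; affine count = 20; |E(F_19)| = 21.

Discriminant check: Δ ∝ 4a³ + 27b² = 4·7³ + 27·15² = 4·343 + 27·225 ≡ 18 (mod 19). Nonzero ⇒ E is nonsingular.
For each x ∈ F_19, compute rhs = x³ + 7·x + 15 mod 19, then count y ∈ F_19 with y² ≡ rhs.
  x = 0: rhs = 15, matching y values: none (0 points).
  x = 1: rhs = 4, matching y values: 2, 17 (2 points).
  x = 2: rhs = 18, matching y values: none (0 points).
  x = 3: rhs = 6, matching y values: 5, 14 (2 points).
  x = 4: rhs = 12, matching y values: none (0 points).
  x = 5: rhs = 4, matching y values: 2, 17 (2 points).
  x = 6: rhs = 7, matching y values: 8, 11 (2 points).
  x = 7: rhs = 8, matching y values: none (0 points).
  x = 8: rhs = 13, matching y values: none (0 points).
  x = 9: rhs = 9, matching y values: 3, 16 (2 points).
  x = 10: rhs = 2, matching y values: none (0 points).
  x = 11: rhs = 17, matching y values: 6, 13 (2 points).
  x = 12: rhs = 3, matching y values: none (0 points).
  x = 13: rhs = 4, matching y values: 2, 17 (2 points).
  x = 14: rhs = 7, matching y values: 8, 11 (2 points).
  x = 15: rhs = 18, matching y values: none (0 points).
  x = 16: rhs = 5, matching y values: 9, 10 (2 points).
  x = 17: rhs = 12, matching y values: none (0 points).
  x = 18: rhs = 7, matching y values: 8, 11 (2 points).
Total affine count: 20.
Full point count |E(F_19)| = 20 + 1 = 21.
Hasse bound: |21 − (19+1)| = |1| = 1 ≤ 2√19 ≈ 8.7178 ✓.


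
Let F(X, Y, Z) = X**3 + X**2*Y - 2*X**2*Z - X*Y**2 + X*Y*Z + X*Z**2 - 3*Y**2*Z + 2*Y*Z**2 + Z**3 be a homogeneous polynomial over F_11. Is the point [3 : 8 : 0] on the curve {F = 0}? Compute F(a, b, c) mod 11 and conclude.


F(3,8,0) ≡ 6 (mod 11); P is NOT on the curve.

Evaluate F(3, 8, 0) term-by-term (mod 11).
  X**3 ↦ 1·27·1·1 = 27
  X**2*Y ↦ 1·9·8·1 = 72
  -2*X**2*Z ↦ -2·9·1·0 = 0
  -X*Y**2 ↦ -1·3·64·1 = -192
  X*Y*Z ↦ 1·3·8·0 = 0
  X*Z**2 ↦ 1·3·1·0 = 0
  -3*Y**2*Z ↦ -3·1·64·0 = 0
  2*Y*Z**2 ↦ 2·1·8·0 = 0
  Z**3 ↦ 1·1·1·0 = 0
Sum: F(3, 8, 0) = (27) + (72) + (0) + (-192) + (0) + (0) + (0) + (0) + (0) = -93.
Reducing mod 11: -93 ≡ 6 (mod 11).
Since F(a, b, c) ≡ 6 ≠ 0 (mod 11), P does NOT lie on the curve.


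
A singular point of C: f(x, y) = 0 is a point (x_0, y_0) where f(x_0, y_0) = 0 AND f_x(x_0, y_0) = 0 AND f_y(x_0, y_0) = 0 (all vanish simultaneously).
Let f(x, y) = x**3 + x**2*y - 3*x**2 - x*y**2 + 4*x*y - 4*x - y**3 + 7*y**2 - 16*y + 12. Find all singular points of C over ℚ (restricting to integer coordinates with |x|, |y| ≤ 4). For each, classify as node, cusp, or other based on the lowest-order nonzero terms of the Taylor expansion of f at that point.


Singular points: {(0, 2)}; classification: node.

Compute partial derivatives:
  f_x = 3*x**2 + 2*x*y - 6*x - y**2 + 4*y - 4.
  f_y = x**2 - 2*x*y + 4*x - 3*y**2 + 14*y - 16.
Scan x_0 ∈ {−4, ..., 4}. For each x_0, f_y(x_0, y) is a polynomial in y; find its integer roots y ∈ {−4, ..., 4}, then test f_x and f at those candidates.
  x = -4: f_y(-4, y) = -3*y**2 + 22*y - 16; no integer root y with |y| ≤ 4.
  x = -3: f_y(-3, y) = -3*y**2 + 20*y - 19; no integer root y with |y| ≤ 4.
  x = -2: f_y(-2, y) = -3*y**2 + 18*y - 20; no integer root y with |y| ≤ 4.
  x = -1: f_y(-1, y) = -3*y**2 + 16*y - 19; no integer root y with |y| ≤ 4.
  x = 0: f_y(0, y) = -3*y**2 + 14*y - 16; vanishes at y ∈ {2}. (0, 2): f_x = 0, f = 0 — SINGULAR.
  x = 1: f_y(1, y) = -3*y**2 + 12*y - 11; no integer root y with |y| ≤ 4.
  x = 2: f_y(2, y) = -3*y**2 + 10*y - 4; no integer root y with |y| ≤ 4.
  x = 3: f_y(3, y) = -3*y**2 + 8*y + 5; no integer root y with |y| ≤ 4.
  x = 4: f_y(4, y) = -3*y**2 + 6*y + 16; no integer root y with |y| ≤ 4.
Only singular point on the grid: (0, 2).
Classify: substitute x = 0 + u, y = 2 + v and expand: f = u**3 + u**2*v - u**2 - u*v**2 - v**3 + v**2.
No constant or linear terms (consistent with a singular point). Quadratic part: -u**2 + v**2. Cubic part: u**3 + u**2*v - u*v**2 - v**3.
The quadratic part v**2 - u**2 = (v − u)(v + u) splits into two distinct linear factors, so there are two distinct tangent lines y − 2 = ±(x − 0) — this is a node (ordinary double point).
Classification: node.


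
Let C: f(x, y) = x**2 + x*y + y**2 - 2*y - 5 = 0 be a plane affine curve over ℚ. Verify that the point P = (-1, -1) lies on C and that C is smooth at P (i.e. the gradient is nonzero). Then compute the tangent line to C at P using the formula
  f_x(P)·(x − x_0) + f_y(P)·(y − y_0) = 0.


Tangent line at P: -3*x - 5*y - 8 = 0.

Step 1: f(-1, -1) = 0, so P lies on C.
Step 2: partial derivatives
  f_x(x, y) = 2*x + y, f_y(x, y) = x + 2*y - 2.
  f_x(P) = -3, f_y(P) = -5 (gradient nonzero, so P is smooth).
Step 3: tangent line at P: -3·(x − -1) + -5·(y − -1) = 0.
Expanding: -3*x - 5*y - 8 = 0.


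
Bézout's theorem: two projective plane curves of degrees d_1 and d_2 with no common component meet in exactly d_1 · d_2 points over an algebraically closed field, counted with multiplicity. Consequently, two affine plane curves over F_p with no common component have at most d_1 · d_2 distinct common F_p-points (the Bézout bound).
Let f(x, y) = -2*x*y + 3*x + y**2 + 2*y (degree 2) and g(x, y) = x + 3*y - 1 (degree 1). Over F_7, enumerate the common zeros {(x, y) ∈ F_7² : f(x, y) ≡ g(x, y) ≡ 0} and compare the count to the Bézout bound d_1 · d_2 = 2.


Common zeros: {(0, 5)}; count = 1; Bézout bound = 2.

deg(f) = 2, deg(g) = 1, so Bézout bound = 2.
Scan x ∈ F_7. For each x, list the y ∈ F_7 with f(x, y) ≡ 0 and those with g(x, y) ≡ 0 (mod 7); the common zeros in that column are the intersection.
  x = 0: f ≡ 0 at y ∈ {0, 5}; g ≡ 0 at y ∈ {5}; common: {5}.
  x = 1: f ≡ 0 at y ∈ {2, 5}; g ≡ 0 at y ∈ {0}; common: ∅.
  x = 2: f ≡ 0 at y ∈ {4, 5}; g ≡ 0 at y ∈ {2}; common: ∅.
  x = 3: f ≡ 0 at y ∈ {5, 6}; g ≡ 0 at y ∈ {4}; common: ∅.
  x = 4: f ≡ 0 at y ∈ {1, 5}; g ≡ 0 at y ∈ {6}; common: ∅.
  x = 5: f ≡ 0 at y ∈ {3, 5}; g ≡ 0 at y ∈ {1}; common: ∅.
  x = 6: f ≡ 0 at y ∈ {5}; g ≡ 0 at y ∈ {3}; common: ∅.
Collecting: common zeros = {(0, 5)}, so the count is 1.
Comparison with the Bézout bound: 1 ≤ 2 = deg(f)·deg(g), as expected for curves with no common component (the affine F_7-count falls short of the bound because intersections may lie at infinity, over extension fields, or carry multiplicity).


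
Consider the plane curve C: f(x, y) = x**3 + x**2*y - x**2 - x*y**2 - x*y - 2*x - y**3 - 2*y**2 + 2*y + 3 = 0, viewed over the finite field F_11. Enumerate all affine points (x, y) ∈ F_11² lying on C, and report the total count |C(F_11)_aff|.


Affine F_11-points: {(0, 10), (3, 3), (3, 7), (6, 10), (7, 10), (8, 8)}; count = 6.

For each of the 121 pairs (x, y) ∈ F_11², evaluate f(x, y) mod 11. Record the zeros.
  x = 0: [0↦3, 1↦2, 2↦2, 3↦8, 4↦3, 5↦3, 6↦2, 7↦5, 8↦6, 9↦10, 10↦0]  zeros at y ∈ {10}
  x = 1: [0↦1, 1↦10, 2↦7, 3↦8, 4↦7, 5↦9, 6↦8, 7↦9, 8↦6, 9↦4, 10↦8]  zeros at y ∈ ∅
  x = 2: [0↦3, 1↦2, 2↦9, 3↦7, 4↦1, 5↦7, 6↦8, 7↦9, 8↦4, 9↦9, 10↦7]  zeros at y ∈ ∅
  x = 3: [0↦4, 1↦6, 2↦3, 3↦0, 4↦2, 5↦3, 6↦8, 7↦0, 8↦6, 9↦9, 10↦3]  zeros at y ∈ {3, 7}
  x = 4: [0↦10, 1↦6, 2↦6, 3↦4, 4↦5, 5↦3, 6↦3, 7↦10, 8↦7, 9↦10, 10↦2]  zeros at y ∈ ∅
  x = 5: [0↦5, 1↦8, 2↦2, 3↦3, 4↦5, 5↦2, 6↦10, 7↦1, 8↦2, 9↦7, 10↦10]  zeros at y ∈ ∅
  x = 6: [0↦6, 1↦7, 2↦8, 3↦3, 4↦8, 5↦6, 6↦2, 7↦1, 8↦8, 9↦6, 10↦0]  zeros at y ∈ {10}
  x = 7: [0↦8, 1↦9, 2↦8, 3↦10, 4↦9, 5↦10, 6↦7, 7↦5, 8↦9, 9↦2, 10↦0]  zeros at y ∈ {10}
  x = 8: [0↦6, 1↦9, 2↦8, 3↦8, 4↦3, 5↦9, 6↦9, 7↦8, 8↦0, 9↦1, 10↦5]  zeros at y ∈ {8}
  x = 9: [0↦6, 1↦2, 2↦3, 3↦3, 4↦7, 5↦9, 6↦3, 7↦5, 8↦9, 9↦9, 10↦10]  zeros at y ∈ ∅
  x = 10: [0↦3, 1↦5, 2↦10, 3↦1, 4↦5, 5↦5, 6↦6, 7↦2, 8↦9, 9↦10, 10↦10]  zeros at y ∈ ∅
Collecting zeros: affine points = {(0, 10), (3, 3), (3, 7), (6, 10), (7, 10), (8, 8)}.
Total count |C(F_11)_aff| = 6.


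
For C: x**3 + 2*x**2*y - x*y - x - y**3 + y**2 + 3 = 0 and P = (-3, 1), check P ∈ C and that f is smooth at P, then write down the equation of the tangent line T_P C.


Tangent line at P: 13*x + 20*y + 19 = 0.

Step 1: f(-3, 1) = 0, so P lies on C.
Step 2: partial derivatives
  f_x(x, y) = 3*x**2 + 4*x*y - y - 1, f_y(x, y) = 2*x**2 - x - 3*y**2 + 2*y.
  f_x(P) = 13, f_y(P) = 20 (gradient nonzero, so P is smooth).
Step 3: tangent line at P: 13·(x − -3) + 20·(y − 1) = 0.
Expanding: 13*x + 20*y + 19 = 0.


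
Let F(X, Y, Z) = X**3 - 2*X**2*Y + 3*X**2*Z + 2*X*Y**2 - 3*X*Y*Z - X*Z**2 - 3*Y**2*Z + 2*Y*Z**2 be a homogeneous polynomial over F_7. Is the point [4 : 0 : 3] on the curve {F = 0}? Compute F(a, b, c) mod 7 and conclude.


F(4,0,3) ≡ 4 (mod 7); P is NOT on the curve.

Evaluate F(4, 0, 3) term-by-term (mod 7).
  X**3 ↦ 1·64·1·1 = 64
  -2*X**2*Y ↦ -2·16·0·1 = 0
  3*X**2*Z ↦ 3·16·1·3 = 144
  2*X*Y**2 ↦ 2·4·0·1 = 0
  -3*X*Y*Z ↦ -3·4·0·3 = 0
  -X*Z**2 ↦ -1·4·1·9 = -36
  -3*Y**2*Z ↦ -3·1·0·3 = 0
  2*Y*Z**2 ↦ 2·1·0·9 = 0
Sum: F(4, 0, 3) = (64) + (0) + (144) + (0) + (0) + (-36) + (0) + (0) = 172.
Reducing mod 7: 172 ≡ 4 (mod 7).
Since F(a, b, c) ≡ 4 ≠ 0 (mod 7), P does NOT lie on the curve.


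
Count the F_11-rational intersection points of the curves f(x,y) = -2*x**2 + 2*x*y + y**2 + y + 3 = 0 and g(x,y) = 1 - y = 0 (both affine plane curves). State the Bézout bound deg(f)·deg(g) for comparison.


Common zeros: {(6, 1)}; count = 1; Bézout bound = 2.

deg(f) = 2, deg(g) = 1, so Bézout bound = 2.
Scan x ∈ F_11. For each x, list the y ∈ F_11 with f(x, y) ≡ 0 and those with g(x, y) ≡ 0 (mod 11); the common zeros in that column are the intersection.
  x = 0: f ≡ 0 at y ∈ {5}; g ≡ 0 at y ∈ {1}; common: ∅.
  x = 1: f ≡ 0 at y ∈ {2, 6}; g ≡ 0 at y ∈ {1}; common: ∅.
  x = 2: f ≡ 0 at y ∈ {8, 9}; g ≡ 0 at y ∈ {1}; common: ∅.
  x = 3: f ≡ 0 at y ∈ ∅; g ≡ 0 at y ∈ {1}; common: ∅.
  x = 4: f ≡ 0 at y ∈ ∅; g ≡ 0 at y ∈ {1}; common: ∅.
  x = 5: f ≡ 0 at y ∈ {5, 6}; g ≡ 0 at y ∈ {1}; common: ∅.
  x = 6: f ≡ 0 at y ∈ {1, 8}; g ≡ 0 at y ∈ {1}; common: {1}.
  x = 7: f ≡ 0 at y ∈ {9}; g ≡ 0 at y ∈ {1}; common: ∅.
  x = 8: f ≡ 0 at y ∈ ∅; g ≡ 0 at y ∈ {1}; common: ∅.
  x = 9: f ≡ 0 at y ∈ ∅; g ≡ 0 at y ∈ {1}; common: ∅.
  x = 10: f ≡ 0 at y ∈ ∅; g ≡ 0 at y ∈ {1}; common: ∅.
Collecting: common zeros = {(6, 1)}, so the count is 1.
Comparison with the Bézout bound: 1 ≤ 2 = deg(f)·deg(g), as expected for curves with no common component (the affine F_11-count falls short of the bound because intersections may lie at infinity, over extension fields, or carry multiplicity).
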